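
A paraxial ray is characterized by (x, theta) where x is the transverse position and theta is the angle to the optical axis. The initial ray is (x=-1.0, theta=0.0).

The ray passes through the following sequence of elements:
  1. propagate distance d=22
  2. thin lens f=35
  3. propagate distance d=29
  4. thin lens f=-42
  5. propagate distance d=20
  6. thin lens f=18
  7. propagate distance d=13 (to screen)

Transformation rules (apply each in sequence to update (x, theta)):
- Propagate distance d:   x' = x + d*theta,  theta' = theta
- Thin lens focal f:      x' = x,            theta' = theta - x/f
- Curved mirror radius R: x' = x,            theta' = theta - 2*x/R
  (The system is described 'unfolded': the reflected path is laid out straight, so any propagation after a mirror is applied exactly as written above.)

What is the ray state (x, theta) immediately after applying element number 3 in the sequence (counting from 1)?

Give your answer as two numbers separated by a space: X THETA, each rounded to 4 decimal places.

Answer: -0.1714 0.0286

Derivation:
Initial: x=-1.0000 theta=0.0000
After 1 (propagate distance d=22): x=-1.0000 theta=0.0000
After 2 (thin lens f=35): x=-1.0000 theta=1/35 (≈0.0286)
After 3 (propagate distance d=29): x=-6/35 (≈-0.1714) theta=1/35 (≈0.0286)
Rounded to 4 decimal places: x = -0.1714, theta = 0.0286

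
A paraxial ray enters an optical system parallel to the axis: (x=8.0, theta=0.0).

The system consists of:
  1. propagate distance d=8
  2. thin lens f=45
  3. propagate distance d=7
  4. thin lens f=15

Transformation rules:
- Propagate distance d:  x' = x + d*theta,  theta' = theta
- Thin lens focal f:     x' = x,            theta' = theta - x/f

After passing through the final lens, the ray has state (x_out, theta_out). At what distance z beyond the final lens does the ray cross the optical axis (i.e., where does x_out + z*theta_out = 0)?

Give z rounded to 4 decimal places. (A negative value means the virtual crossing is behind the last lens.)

Answer: 10.7547

Derivation:
Initial: x=8.0000 theta=0.0000
After 1 (propagate distance d=8): x=8.0000 theta=0.0000
After 2 (thin lens f=45): x=8.0000 theta=-8/45 (≈-0.1778)
After 3 (propagate distance d=7): x=304/45 (≈6.7556) theta=-8/45 (≈-0.1778)
After 4 (thin lens f=15): x=304/45 (≈6.7556) theta=-424/675 (≈-0.6281)
z_focus = -x_out/theta_out = -(304/45)/(-424/675) = 570/53 ≈ 10.7547
Rounded to 4 decimal places: z = 10.7547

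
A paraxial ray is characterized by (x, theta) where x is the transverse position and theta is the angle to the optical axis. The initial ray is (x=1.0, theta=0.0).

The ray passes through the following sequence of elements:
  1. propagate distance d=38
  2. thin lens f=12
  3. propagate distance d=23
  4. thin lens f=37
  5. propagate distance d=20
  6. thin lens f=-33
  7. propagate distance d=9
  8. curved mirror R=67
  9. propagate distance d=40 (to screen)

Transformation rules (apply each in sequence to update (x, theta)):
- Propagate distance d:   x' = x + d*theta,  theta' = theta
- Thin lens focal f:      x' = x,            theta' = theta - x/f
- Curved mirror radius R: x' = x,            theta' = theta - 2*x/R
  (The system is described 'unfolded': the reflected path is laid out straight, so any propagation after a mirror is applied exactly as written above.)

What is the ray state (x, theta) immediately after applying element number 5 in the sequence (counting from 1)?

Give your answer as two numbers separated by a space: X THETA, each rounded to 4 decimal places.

Answer: -2.0878 -0.0586

Derivation:
Initial: x=1.0000 theta=0.0000
After 1 (propagate distance d=38): x=1.0000 theta=0.0000
After 2 (thin lens f=12): x=1.0000 theta=-1/12 (≈-0.0833)
After 3 (propagate distance d=23): x=-11/12 (≈-0.9167) theta=-1/12 (≈-0.0833)
After 4 (thin lens f=37): x=-11/12 (≈-0.9167) theta=-13/222 (≈-0.0586)
After 5 (propagate distance d=20): x=-309/148 (≈-2.0878) theta=-13/222 (≈-0.0586)
Rounded to 4 decimal places: x = -2.0878, theta = -0.0586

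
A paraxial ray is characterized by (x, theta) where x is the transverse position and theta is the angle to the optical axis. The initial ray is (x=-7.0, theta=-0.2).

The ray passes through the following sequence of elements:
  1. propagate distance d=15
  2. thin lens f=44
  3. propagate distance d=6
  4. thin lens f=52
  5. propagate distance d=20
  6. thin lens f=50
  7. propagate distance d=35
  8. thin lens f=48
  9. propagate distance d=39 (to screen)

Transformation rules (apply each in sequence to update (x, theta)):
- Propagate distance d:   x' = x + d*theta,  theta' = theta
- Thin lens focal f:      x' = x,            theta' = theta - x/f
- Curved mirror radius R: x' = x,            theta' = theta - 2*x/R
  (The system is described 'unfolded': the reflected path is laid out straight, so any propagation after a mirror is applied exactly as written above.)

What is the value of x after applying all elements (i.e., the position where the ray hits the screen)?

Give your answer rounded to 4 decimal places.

Initial: x=-7.0000 theta=-0.2000
After 1 (propagate distance d=15): x=-10.0000 theta=-0.2000
After 2 (thin lens f=44): x=-10.0000 theta=3/110 (≈0.0273)
After 3 (propagate distance d=6): x=-541/55 (≈-9.8364) theta=3/110 (≈0.0273)
After 4 (thin lens f=52): x=-541/55 (≈-9.8364) theta=619/2860 (≈0.2164)
After 5 (propagate distance d=20): x=-358/65 (≈-5.5077) theta=619/2860 (≈0.2164)
After 6 (thin lens f=50): x=-358/65 (≈-5.5077) theta=23351/71500 (≈0.3266)
After 7 (propagate distance d=35): x=84697/14300 (≈5.9229) theta=23351/71500 (≈0.3266)
After 8 (thin lens f=48): x=84697/14300 (≈5.9229) theta=697363/3432000 (≈0.2032)
After 9 (propagate distance d=39 (to screen)): x=15841479/1144000 (≈13.8474) theta=697363/3432000 (≈0.2032)
Rounded to 4 decimal places: x = 13.8474

Answer: 13.8474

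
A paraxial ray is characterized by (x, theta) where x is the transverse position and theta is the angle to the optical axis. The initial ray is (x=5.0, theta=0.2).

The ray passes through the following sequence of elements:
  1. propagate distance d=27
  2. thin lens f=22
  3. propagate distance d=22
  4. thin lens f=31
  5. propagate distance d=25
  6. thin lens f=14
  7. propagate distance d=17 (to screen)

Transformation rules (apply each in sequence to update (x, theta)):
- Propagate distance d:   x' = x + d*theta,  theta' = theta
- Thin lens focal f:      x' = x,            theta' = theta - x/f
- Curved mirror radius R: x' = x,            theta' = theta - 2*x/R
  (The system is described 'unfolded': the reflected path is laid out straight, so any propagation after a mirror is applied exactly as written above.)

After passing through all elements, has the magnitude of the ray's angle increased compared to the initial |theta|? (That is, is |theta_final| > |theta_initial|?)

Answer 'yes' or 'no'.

Answer: no

Derivation:
Initial: x=5.0000 theta=0.2000
After 1 (propagate distance d=27): x=10.4000 theta=0.2000
After 2 (thin lens f=22): x=10.4000 theta=-3/11 (≈-0.2727)
After 3 (propagate distance d=22): x=4.4000 theta=-3/11 (≈-0.2727)
After 4 (thin lens f=31): x=4.4000 theta=-707/1705 (≈-0.4147)
After 5 (propagate distance d=25): x=-10173/1705 (≈-5.9666) theta=-707/1705 (≈-0.4147)
After 6 (thin lens f=14): x=-10173/1705 (≈-5.9666) theta=5/434 (≈0.0115)
After 7 (propagate distance d=17 (to screen)): x=-137747/23870 (≈-5.7707) theta=5/434 (≈0.0115)
|theta_initial|=0.2000 |theta_final|=5/434 (≈0.0115) -> not increased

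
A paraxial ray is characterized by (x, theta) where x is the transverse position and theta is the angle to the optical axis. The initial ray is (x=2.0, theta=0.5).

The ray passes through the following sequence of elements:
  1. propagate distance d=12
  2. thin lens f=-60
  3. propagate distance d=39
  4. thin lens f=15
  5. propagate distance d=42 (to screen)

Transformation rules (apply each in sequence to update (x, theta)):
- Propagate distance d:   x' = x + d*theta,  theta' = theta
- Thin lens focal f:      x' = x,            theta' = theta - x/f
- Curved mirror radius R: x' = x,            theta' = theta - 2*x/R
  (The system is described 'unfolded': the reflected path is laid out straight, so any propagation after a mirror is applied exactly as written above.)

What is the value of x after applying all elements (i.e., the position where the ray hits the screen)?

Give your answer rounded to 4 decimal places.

Answer: -32.2600

Derivation:
Initial: x=2.0000 theta=0.5000
After 1 (propagate distance d=12): x=8.0000 theta=0.5000
After 2 (thin lens f=-60): x=8.0000 theta=19/30 (≈0.6333)
After 3 (propagate distance d=39): x=32.7000 theta=19/30 (≈0.6333)
After 4 (thin lens f=15): x=32.7000 theta=-116/75 (≈-1.5467)
After 5 (propagate distance d=42 (to screen)): x=-32.2600 theta=-116/75 (≈-1.5467)
Rounded to 4 decimal places: x = -32.2600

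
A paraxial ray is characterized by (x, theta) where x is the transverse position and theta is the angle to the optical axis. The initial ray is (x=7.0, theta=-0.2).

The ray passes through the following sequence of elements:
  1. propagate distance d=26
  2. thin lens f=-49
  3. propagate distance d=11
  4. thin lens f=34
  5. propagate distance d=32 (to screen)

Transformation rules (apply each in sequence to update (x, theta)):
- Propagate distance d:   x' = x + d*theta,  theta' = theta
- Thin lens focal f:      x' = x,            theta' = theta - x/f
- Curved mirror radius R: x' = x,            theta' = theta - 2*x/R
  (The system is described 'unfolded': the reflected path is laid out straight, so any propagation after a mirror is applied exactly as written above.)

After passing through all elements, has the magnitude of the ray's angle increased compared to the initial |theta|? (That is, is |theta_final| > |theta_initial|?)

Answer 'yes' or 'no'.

Initial: x=7.0000 theta=-0.2000
After 1 (propagate distance d=26): x=1.8000 theta=-0.2000
After 2 (thin lens f=-49): x=1.8000 theta=-8/49 (≈-0.1633)
After 3 (propagate distance d=11): x=1/245 (≈0.0041) theta=-8/49 (≈-0.1633)
After 4 (thin lens f=34): x=1/245 (≈0.0041) theta=-1361/8330 (≈-0.1634)
After 5 (propagate distance d=32 (to screen)): x=-21759/4165 (≈-5.2242) theta=-1361/8330 (≈-0.1634)
|theta_initial|=0.2000 |theta_final|=1361/8330 (≈0.1634) -> not increased

Answer: no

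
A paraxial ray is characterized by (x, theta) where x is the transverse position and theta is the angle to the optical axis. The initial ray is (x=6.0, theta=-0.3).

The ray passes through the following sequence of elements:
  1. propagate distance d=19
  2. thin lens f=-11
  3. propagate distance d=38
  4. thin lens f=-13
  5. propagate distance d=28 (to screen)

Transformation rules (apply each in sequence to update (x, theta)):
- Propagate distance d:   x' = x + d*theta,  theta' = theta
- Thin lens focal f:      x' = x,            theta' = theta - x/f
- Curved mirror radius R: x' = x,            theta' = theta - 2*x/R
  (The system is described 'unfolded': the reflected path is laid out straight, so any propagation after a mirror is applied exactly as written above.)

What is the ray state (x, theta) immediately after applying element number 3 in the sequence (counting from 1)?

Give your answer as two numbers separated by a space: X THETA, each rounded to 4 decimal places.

Initial: x=6.0000 theta=-0.3000
After 1 (propagate distance d=19): x=0.3000 theta=-0.3000
After 2 (thin lens f=-11): x=0.3000 theta=-3/11 (≈-0.2727)
After 3 (propagate distance d=38): x=-1107/110 (≈-10.0636) theta=-3/11 (≈-0.2727)
Rounded to 4 decimal places: x = -10.0636, theta = -0.2727

Answer: -10.0636 -0.2727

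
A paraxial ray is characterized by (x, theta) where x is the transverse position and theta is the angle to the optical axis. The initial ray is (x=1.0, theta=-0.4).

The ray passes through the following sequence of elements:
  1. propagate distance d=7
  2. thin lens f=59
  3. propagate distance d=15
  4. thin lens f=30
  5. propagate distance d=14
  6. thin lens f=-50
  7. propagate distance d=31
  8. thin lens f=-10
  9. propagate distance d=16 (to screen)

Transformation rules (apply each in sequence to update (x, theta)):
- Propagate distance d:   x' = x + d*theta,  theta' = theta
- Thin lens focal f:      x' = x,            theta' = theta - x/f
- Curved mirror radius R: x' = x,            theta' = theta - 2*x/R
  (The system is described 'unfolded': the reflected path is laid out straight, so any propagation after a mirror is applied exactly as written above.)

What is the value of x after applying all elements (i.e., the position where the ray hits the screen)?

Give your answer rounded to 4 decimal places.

Initial: x=1.0000 theta=-0.4000
After 1 (propagate distance d=7): x=-1.8000 theta=-0.4000
After 2 (thin lens f=59): x=-1.8000 theta=-109/295 (≈-0.3695)
After 3 (propagate distance d=15): x=-2166/295 (≈-7.3424) theta=-109/295 (≈-0.3695)
After 4 (thin lens f=30): x=-2166/295 (≈-7.3424) theta=-184/1475 (≈-0.1247)
After 5 (propagate distance d=14): x=-13406/1475 (≈-9.0888) theta=-184/1475 (≈-0.1247)
After 6 (thin lens f=-50): x=-13406/1475 (≈-9.0888) theta=-11303/36875 (≈-0.3065)
After 7 (propagate distance d=31): x=-685543/36875 (≈-18.5910) theta=-11303/36875 (≈-0.3065)
After 8 (thin lens f=-10): x=-685543/36875 (≈-18.5910) theta=-798573/368750 (≈-2.1656)
After 9 (propagate distance d=16 (to screen)): x=-9816299/184375 (≈-53.2409) theta=-798573/368750 (≈-2.1656)
Rounded to 4 decimal places: x = -53.2409

Answer: -53.2409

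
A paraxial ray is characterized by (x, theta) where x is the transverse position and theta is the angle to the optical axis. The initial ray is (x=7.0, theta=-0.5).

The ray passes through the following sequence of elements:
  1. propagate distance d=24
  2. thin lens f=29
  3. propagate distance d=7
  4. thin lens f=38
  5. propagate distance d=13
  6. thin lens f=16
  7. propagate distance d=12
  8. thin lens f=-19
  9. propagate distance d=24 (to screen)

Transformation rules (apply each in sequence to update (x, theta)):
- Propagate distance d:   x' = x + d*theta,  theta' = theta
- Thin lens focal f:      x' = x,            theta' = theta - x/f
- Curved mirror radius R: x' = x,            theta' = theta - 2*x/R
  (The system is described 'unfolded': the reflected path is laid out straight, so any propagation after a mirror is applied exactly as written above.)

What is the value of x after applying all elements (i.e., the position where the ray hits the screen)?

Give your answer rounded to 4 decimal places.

Initial: x=7.0000 theta=-0.5000
After 1 (propagate distance d=24): x=-5.0000 theta=-0.5000
After 2 (thin lens f=29): x=-5.0000 theta=-19/58 (≈-0.3276)
After 3 (propagate distance d=7): x=-423/58 (≈-7.2931) theta=-19/58 (≈-0.3276)
After 4 (thin lens f=38): x=-423/58 (≈-7.2931) theta=-299/2204 (≈-0.1357)
After 5 (propagate distance d=13): x=-19961/2204 (≈-9.0567) theta=-299/2204 (≈-0.1357)
After 6 (thin lens f=16): x=-19961/2204 (≈-9.0567) theta=15177/35264 (≈0.4304)
After 7 (propagate distance d=12): x=-34313/8816 (≈-3.8921) theta=15177/35264 (≈0.4304)
After 8 (thin lens f=-19): x=-34313/8816 (≈-3.8921) theta=151111/670016 (≈0.2255)
After 9 (propagate distance d=24 (to screen)): x=254719/167504 (≈1.5207) theta=151111/670016 (≈0.2255)
Rounded to 4 decimal places: x = 1.5207

Answer: 1.5207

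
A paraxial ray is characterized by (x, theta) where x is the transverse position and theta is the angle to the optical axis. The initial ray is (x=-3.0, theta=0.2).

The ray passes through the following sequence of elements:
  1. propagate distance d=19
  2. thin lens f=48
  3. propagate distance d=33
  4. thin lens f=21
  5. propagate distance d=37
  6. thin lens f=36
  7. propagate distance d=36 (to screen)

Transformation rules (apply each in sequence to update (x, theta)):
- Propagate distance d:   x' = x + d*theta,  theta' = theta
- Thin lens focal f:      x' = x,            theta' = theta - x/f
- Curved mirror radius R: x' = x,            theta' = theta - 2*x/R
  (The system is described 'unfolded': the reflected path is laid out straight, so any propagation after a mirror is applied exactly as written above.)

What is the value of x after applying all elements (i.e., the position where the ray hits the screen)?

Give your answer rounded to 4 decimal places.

Answer: -5.1429

Derivation:
Initial: x=-3.0000 theta=0.2000
After 1 (propagate distance d=19): x=0.8000 theta=0.2000
After 2 (thin lens f=48): x=0.8000 theta=11/60 (≈0.1833)
After 3 (propagate distance d=33): x=6.8500 theta=11/60 (≈0.1833)
After 4 (thin lens f=21): x=6.8500 theta=-1/7 (≈-0.1429)
After 5 (propagate distance d=37): x=219/140 (≈1.5643) theta=-1/7 (≈-0.1429)
After 6 (thin lens f=36): x=219/140 (≈1.5643) theta=-313/1680 (≈-0.1863)
After 7 (propagate distance d=36 (to screen)): x=-36/7 (≈-5.1429) theta=-313/1680 (≈-0.1863)
Rounded to 4 decimal places: x = -5.1429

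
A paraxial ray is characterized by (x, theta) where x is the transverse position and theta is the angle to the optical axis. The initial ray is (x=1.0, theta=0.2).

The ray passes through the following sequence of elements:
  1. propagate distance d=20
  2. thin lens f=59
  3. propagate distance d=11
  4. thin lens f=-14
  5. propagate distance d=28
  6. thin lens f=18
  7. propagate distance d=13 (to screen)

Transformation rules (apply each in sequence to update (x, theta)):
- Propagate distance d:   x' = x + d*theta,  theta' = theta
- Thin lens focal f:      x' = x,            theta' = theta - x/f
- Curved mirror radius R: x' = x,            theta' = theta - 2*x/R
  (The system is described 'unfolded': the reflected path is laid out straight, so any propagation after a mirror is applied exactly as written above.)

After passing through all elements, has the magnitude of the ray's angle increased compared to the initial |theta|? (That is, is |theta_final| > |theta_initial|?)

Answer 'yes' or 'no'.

Answer: yes

Derivation:
Initial: x=1.0000 theta=0.2000
After 1 (propagate distance d=20): x=5.0000 theta=0.2000
After 2 (thin lens f=59): x=5.0000 theta=34/295 (≈0.1153)
After 3 (propagate distance d=11): x=1849/295 (≈6.2678) theta=34/295 (≈0.1153)
After 4 (thin lens f=-14): x=1849/295 (≈6.2678) theta=465/826 (≈0.5630)
After 5 (propagate distance d=28): x=6499/295 (≈22.0305) theta=465/826 (≈0.5630)
After 6 (thin lens f=18): x=6499/295 (≈22.0305) theta=-12284/18585 (≈-0.6610)
After 7 (propagate distance d=13 (to screen)): x=49949/3717 (≈13.4380) theta=-12284/18585 (≈-0.6610)
|theta_initial|=0.2000 |theta_final|=12284/18585 (≈0.6610) -> increased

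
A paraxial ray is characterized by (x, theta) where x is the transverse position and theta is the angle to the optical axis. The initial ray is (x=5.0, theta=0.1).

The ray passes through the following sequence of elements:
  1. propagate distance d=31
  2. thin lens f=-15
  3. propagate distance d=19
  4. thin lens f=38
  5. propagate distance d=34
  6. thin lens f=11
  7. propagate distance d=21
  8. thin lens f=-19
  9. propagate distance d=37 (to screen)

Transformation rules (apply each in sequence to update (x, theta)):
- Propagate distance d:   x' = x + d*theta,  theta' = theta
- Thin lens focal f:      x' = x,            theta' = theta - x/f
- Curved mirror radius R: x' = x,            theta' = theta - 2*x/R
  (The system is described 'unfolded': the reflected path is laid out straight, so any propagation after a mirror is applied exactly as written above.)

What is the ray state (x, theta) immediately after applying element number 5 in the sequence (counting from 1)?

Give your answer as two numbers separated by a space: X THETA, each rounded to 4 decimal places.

Answer: 23.8926 0.1068

Derivation:
Initial: x=5.0000 theta=0.1000
After 1 (propagate distance d=31): x=8.1000 theta=0.1000
After 2 (thin lens f=-15): x=8.1000 theta=0.6400
After 3 (propagate distance d=19): x=20.2600 theta=0.6400
After 4 (thin lens f=38): x=20.2600 theta=203/1900 (≈0.1068)
After 5 (propagate distance d=34): x=11349/475 (≈23.8926) theta=203/1900 (≈0.1068)
Rounded to 4 decimal places: x = 23.8926, theta = 0.1068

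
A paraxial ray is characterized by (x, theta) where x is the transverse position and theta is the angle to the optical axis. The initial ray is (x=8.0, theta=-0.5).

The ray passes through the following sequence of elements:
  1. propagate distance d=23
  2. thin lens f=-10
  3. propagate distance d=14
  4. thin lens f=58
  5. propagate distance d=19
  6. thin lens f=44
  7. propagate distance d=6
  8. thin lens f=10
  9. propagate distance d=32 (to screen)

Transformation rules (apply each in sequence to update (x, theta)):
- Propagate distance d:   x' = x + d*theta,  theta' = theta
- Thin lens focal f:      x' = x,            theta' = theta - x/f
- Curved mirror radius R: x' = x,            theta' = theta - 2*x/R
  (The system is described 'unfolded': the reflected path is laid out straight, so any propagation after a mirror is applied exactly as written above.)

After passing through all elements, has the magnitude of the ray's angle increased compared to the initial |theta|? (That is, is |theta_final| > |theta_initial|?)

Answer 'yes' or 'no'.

Answer: yes

Derivation:
Initial: x=8.0000 theta=-0.5000
After 1 (propagate distance d=23): x=-3.5000 theta=-0.5000
After 2 (thin lens f=-10): x=-3.5000 theta=-0.8500
After 3 (propagate distance d=14): x=-15.4000 theta=-0.8500
After 4 (thin lens f=58): x=-15.4000 theta=-339/580 (≈-0.5845)
After 5 (propagate distance d=19): x=-15373/580 (≈-26.5052) theta=-339/580 (≈-0.5845)
After 6 (thin lens f=44): x=-15373/580 (≈-26.5052) theta=457/25520 (≈0.0179)
After 7 (propagate distance d=6): x=-2323/88 (≈-26.3977) theta=457/25520 (≈0.0179)
After 8 (thin lens f=10): x=-2323/88 (≈-26.3977) theta=4239/1595 (≈2.6577)
After 9 (propagate distance d=32 (to screen)): x=748349/12760 (≈58.6480) theta=4239/1595 (≈2.6577)
|theta_initial|=0.5000 |theta_final|=4239/1595 (≈2.6577) -> increased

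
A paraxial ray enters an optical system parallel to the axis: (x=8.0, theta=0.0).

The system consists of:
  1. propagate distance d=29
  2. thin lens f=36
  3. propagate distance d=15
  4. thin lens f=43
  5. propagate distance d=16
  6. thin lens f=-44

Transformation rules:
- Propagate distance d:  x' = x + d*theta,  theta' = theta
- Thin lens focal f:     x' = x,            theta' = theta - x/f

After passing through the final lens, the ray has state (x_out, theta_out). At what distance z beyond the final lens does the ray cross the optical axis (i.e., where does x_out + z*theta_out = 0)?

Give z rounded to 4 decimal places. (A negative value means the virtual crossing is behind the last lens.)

Answer: -1.8127

Derivation:
Initial: x=8.0000 theta=0.0000
After 1 (propagate distance d=29): x=8.0000 theta=0.0000
After 2 (thin lens f=36): x=8.0000 theta=-2/9 (≈-0.2222)
After 3 (propagate distance d=15): x=14/3 (≈4.6667) theta=-2/9 (≈-0.2222)
After 4 (thin lens f=43): x=14/3 (≈4.6667) theta=-128/387 (≈-0.3307)
After 5 (propagate distance d=16): x=-242/387 (≈-0.6253) theta=-128/387 (≈-0.3307)
After 6 (thin lens f=-44): x=-242/387 (≈-0.6253) theta=-89/258 (≈-0.3450)
z_focus = -x_out/theta_out = -(-242/387)/(-89/258) = -484/267 ≈ -1.8127
Rounded to 4 decimal places: z = -1.8127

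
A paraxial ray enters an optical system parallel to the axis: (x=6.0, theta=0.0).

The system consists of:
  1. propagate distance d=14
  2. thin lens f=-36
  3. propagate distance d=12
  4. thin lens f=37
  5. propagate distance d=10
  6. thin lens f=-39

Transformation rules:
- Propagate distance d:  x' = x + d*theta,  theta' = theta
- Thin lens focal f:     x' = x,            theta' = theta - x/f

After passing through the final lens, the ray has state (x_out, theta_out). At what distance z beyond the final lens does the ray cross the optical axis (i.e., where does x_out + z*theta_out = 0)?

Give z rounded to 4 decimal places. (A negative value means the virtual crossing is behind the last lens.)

Answer: -52.5255

Derivation:
Initial: x=6.0000 theta=0.0000
After 1 (propagate distance d=14): x=6.0000 theta=0.0000
After 2 (thin lens f=-36): x=6.0000 theta=1/6 (≈0.1667)
After 3 (propagate distance d=12): x=8.0000 theta=1/6 (≈0.1667)
After 4 (thin lens f=37): x=8.0000 theta=-11/222 (≈-0.0495)
After 5 (propagate distance d=10): x=833/111 (≈7.5045) theta=-11/222 (≈-0.0495)
After 6 (thin lens f=-39): x=833/111 (≈7.5045) theta=1237/8658 (≈0.1429)
z_focus = -x_out/theta_out = -(833/111)/(1237/8658) = -64974/1237 ≈ -52.5255
Rounded to 4 decimal places: z = -52.5255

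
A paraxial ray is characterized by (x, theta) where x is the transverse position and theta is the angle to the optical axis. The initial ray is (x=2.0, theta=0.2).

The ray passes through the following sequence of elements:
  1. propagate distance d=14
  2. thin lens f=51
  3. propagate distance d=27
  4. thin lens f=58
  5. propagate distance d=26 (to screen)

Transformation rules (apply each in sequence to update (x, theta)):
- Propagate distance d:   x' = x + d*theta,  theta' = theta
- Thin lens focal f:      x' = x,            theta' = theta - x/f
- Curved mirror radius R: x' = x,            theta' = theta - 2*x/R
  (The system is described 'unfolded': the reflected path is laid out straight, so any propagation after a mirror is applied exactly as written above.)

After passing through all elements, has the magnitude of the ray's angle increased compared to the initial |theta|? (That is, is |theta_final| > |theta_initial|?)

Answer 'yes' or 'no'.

Answer: no

Derivation:
Initial: x=2.0000 theta=0.2000
After 1 (propagate distance d=14): x=4.8000 theta=0.2000
After 2 (thin lens f=51): x=4.8000 theta=9/85 (≈0.1059)
After 3 (propagate distance d=27): x=651/85 (≈7.6588) theta=9/85 (≈0.1059)
After 4 (thin lens f=58): x=651/85 (≈7.6588) theta=-129/4930 (≈-0.0262)
After 5 (propagate distance d=26 (to screen)): x=17202/2465 (≈6.9785) theta=-129/4930 (≈-0.0262)
|theta_initial|=0.2000 |theta_final|=129/4930 (≈0.0262) -> not increased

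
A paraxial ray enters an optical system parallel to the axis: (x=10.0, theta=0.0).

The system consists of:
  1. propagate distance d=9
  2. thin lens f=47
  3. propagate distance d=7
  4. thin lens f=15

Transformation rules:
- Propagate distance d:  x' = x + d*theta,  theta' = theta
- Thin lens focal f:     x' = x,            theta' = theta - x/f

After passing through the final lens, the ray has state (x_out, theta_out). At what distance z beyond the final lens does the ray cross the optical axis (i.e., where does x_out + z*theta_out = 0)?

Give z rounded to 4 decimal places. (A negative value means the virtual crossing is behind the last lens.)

Initial: x=10.0000 theta=0.0000
After 1 (propagate distance d=9): x=10.0000 theta=0.0000
After 2 (thin lens f=47): x=10.0000 theta=-10/47 (≈-0.2128)
After 3 (propagate distance d=7): x=400/47 (≈8.5106) theta=-10/47 (≈-0.2128)
After 4 (thin lens f=15): x=400/47 (≈8.5106) theta=-110/141 (≈-0.7801)
z_focus = -x_out/theta_out = -(400/47)/(-110/141) = 120/11 ≈ 10.9091
Rounded to 4 decimal places: z = 10.9091

Answer: 10.9091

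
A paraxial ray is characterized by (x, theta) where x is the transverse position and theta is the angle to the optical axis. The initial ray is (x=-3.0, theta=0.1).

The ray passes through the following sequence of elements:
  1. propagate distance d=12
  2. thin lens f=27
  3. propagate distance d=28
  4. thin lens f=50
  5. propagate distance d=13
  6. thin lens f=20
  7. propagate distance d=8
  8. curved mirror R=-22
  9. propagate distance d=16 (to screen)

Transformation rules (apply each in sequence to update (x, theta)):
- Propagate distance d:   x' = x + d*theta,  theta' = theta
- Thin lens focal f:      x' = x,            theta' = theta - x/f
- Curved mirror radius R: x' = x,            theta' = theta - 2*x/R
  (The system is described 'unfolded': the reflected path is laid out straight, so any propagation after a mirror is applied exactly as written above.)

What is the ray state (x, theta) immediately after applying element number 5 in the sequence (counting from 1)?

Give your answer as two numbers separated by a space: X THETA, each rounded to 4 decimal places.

Initial: x=-3.0000 theta=0.1000
After 1 (propagate distance d=12): x=-1.8000 theta=0.1000
After 2 (thin lens f=27): x=-1.8000 theta=1/6 (≈0.1667)
After 3 (propagate distance d=28): x=43/15 (≈2.8667) theta=1/6 (≈0.1667)
After 4 (thin lens f=50): x=43/15 (≈2.8667) theta=41/375 (≈0.1093)
After 5 (propagate distance d=13): x=4.2880 theta=41/375 (≈0.1093)
Rounded to 4 decimal places: x = 4.2880, theta = 0.1093

Answer: 4.2880 0.1093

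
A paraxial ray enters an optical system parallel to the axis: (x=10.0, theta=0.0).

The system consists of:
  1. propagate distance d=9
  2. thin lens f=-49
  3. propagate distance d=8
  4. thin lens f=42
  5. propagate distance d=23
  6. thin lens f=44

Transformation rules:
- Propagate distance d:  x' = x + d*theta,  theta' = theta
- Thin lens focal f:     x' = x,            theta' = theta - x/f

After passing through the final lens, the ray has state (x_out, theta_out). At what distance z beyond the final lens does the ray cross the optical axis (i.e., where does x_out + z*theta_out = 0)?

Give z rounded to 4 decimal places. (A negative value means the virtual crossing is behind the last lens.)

Initial: x=10.0000 theta=0.0000
After 1 (propagate distance d=9): x=10.0000 theta=0.0000
After 2 (thin lens f=-49): x=10.0000 theta=10/49 (≈0.2041)
After 3 (propagate distance d=8): x=570/49 (≈11.6327) theta=10/49 (≈0.2041)
After 4 (thin lens f=42): x=570/49 (≈11.6327) theta=-25/343 (≈-0.0729)
After 5 (propagate distance d=23): x=3415/343 (≈9.9563) theta=-25/343 (≈-0.0729)
After 6 (thin lens f=44): x=3415/343 (≈9.9563) theta=-645/2156 (≈-0.2992)
z_focus = -x_out/theta_out = -(3415/343)/(-645/2156) = 30052/903 ≈ 33.2802
Rounded to 4 decimal places: z = 33.2802

Answer: 33.2802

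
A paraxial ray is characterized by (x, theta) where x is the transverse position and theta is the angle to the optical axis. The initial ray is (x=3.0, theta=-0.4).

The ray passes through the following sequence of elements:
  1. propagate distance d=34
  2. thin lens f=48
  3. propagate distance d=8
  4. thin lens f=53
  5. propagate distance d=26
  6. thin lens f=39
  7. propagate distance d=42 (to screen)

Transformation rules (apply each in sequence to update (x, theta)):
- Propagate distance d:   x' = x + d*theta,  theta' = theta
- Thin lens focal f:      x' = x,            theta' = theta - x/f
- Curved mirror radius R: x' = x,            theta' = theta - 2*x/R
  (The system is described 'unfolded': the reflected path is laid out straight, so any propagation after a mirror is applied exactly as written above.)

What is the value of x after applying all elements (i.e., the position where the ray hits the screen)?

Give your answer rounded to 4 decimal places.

Answer: 2.8407

Derivation:
Initial: x=3.0000 theta=-0.4000
After 1 (propagate distance d=34): x=-10.6000 theta=-0.4000
After 2 (thin lens f=48): x=-10.6000 theta=-43/240 (≈-0.1792)
After 3 (propagate distance d=8): x=-361/30 (≈-12.0333) theta=-43/240 (≈-0.1792)
After 4 (thin lens f=53): x=-361/30 (≈-12.0333) theta=203/4240 (≈0.0479)
After 5 (propagate distance d=26): x=-13723/1272 (≈-10.7885) theta=203/4240 (≈0.0479)
After 6 (thin lens f=39): x=-13723/1272 (≈-10.7885) theta=160981/496080 (≈0.3245)
After 7 (propagate distance d=42 (to screen)): x=29359/10335 (≈2.8407) theta=160981/496080 (≈0.3245)
Rounded to 4 decimal places: x = 2.8407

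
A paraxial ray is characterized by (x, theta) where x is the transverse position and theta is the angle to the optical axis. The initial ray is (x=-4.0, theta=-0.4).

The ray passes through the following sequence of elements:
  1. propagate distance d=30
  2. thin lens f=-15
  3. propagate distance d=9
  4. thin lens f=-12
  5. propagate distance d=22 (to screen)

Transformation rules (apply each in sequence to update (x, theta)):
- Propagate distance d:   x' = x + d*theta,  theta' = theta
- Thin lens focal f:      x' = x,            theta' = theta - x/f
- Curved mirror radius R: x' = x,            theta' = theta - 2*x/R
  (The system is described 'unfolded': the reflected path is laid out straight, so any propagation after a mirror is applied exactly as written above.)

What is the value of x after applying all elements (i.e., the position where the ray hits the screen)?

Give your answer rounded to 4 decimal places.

Initial: x=-4.0000 theta=-0.4000
After 1 (propagate distance d=30): x=-16.0000 theta=-0.4000
After 2 (thin lens f=-15): x=-16.0000 theta=-22/15 (≈-1.4667)
After 3 (propagate distance d=9): x=-29.2000 theta=-22/15 (≈-1.4667)
After 4 (thin lens f=-12): x=-29.2000 theta=-3.9000
After 5 (propagate distance d=22 (to screen)): x=-115.0000 theta=-3.9000
Rounded to 4 decimal places: x = -115.0000

Answer: -115.0000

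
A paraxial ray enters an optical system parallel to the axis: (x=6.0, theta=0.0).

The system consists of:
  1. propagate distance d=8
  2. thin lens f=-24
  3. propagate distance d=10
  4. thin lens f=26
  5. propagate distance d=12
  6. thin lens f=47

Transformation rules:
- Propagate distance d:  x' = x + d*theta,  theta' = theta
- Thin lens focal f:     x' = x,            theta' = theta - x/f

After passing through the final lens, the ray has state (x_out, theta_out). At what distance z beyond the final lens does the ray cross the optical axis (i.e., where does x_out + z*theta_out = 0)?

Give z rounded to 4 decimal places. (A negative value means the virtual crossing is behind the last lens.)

Answer: 31.8179

Derivation:
Initial: x=6.0000 theta=0.0000
After 1 (propagate distance d=8): x=6.0000 theta=0.0000
After 2 (thin lens f=-24): x=6.0000 theta=0.2500
After 3 (propagate distance d=10): x=8.5000 theta=0.2500
After 4 (thin lens f=26): x=8.5000 theta=-1/13 (≈-0.0769)
After 5 (propagate distance d=12): x=197/26 (≈7.5769) theta=-1/13 (≈-0.0769)
After 6 (thin lens f=47): x=197/26 (≈7.5769) theta=-291/1222 (≈-0.2381)
z_focus = -x_out/theta_out = -(197/26)/(-291/1222) = 9259/291 ≈ 31.8179
Rounded to 4 decimal places: z = 31.8179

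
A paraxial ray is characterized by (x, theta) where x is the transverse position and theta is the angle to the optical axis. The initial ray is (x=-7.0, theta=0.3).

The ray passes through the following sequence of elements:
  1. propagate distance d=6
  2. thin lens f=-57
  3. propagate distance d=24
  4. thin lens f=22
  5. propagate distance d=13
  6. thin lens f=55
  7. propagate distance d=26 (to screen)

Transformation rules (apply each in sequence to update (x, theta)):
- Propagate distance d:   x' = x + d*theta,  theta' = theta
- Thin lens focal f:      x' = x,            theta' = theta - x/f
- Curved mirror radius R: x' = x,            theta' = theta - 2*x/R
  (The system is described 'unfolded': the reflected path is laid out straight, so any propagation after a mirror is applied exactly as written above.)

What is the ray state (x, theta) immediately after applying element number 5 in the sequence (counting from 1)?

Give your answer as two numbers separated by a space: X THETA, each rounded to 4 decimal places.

Answer: 2.6365 0.2174

Derivation:
Initial: x=-7.0000 theta=0.3000
After 1 (propagate distance d=6): x=-5.2000 theta=0.3000
After 2 (thin lens f=-57): x=-5.2000 theta=119/570 (≈0.2088)
After 3 (propagate distance d=24): x=-18/95 (≈-0.1895) theta=119/570 (≈0.2088)
After 4 (thin lens f=22): x=-18/95 (≈-0.1895) theta=1363/6270 (≈0.2174)
After 5 (propagate distance d=13): x=16531/6270 (≈2.6365) theta=1363/6270 (≈0.2174)
Rounded to 4 decimal places: x = 2.6365, theta = 0.2174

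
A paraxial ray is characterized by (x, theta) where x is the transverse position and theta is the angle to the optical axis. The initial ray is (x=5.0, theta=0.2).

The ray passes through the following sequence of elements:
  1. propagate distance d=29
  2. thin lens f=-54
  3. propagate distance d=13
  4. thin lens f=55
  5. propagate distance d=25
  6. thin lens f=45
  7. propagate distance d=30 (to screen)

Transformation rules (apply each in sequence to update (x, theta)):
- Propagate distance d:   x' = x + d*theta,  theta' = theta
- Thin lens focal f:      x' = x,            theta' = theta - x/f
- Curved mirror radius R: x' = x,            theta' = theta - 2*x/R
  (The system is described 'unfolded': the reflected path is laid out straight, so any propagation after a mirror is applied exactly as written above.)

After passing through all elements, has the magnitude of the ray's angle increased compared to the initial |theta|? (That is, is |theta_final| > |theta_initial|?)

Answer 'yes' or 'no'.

Answer: yes

Derivation:
Initial: x=5.0000 theta=0.2000
After 1 (propagate distance d=29): x=10.8000 theta=0.2000
After 2 (thin lens f=-54): x=10.8000 theta=0.4000
After 3 (propagate distance d=13): x=16.0000 theta=0.4000
After 4 (thin lens f=55): x=16.0000 theta=6/55 (≈0.1091)
After 5 (propagate distance d=25): x=206/11 (≈18.7273) theta=6/55 (≈0.1091)
After 6 (thin lens f=45): x=206/11 (≈18.7273) theta=-152/495 (≈-0.3071)
After 7 (propagate distance d=30 (to screen)): x=314/33 (≈9.5152) theta=-152/495 (≈-0.3071)
|theta_initial|=0.2000 |theta_final|=152/495 (≈0.3071) -> increased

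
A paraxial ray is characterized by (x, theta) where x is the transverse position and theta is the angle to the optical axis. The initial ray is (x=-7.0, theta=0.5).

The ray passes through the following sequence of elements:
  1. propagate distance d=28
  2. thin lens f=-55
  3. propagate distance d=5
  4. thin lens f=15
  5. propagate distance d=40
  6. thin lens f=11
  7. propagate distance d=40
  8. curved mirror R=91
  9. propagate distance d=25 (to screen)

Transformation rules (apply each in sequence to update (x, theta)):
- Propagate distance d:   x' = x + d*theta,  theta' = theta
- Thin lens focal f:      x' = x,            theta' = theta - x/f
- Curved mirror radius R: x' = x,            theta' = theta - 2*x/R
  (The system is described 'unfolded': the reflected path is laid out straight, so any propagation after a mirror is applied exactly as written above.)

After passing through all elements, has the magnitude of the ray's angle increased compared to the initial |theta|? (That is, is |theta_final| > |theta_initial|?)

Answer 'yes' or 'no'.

Initial: x=-7.0000 theta=0.5000
After 1 (propagate distance d=28): x=7.0000 theta=0.5000
After 2 (thin lens f=-55): x=7.0000 theta=69/110 (≈0.6273)
After 3 (propagate distance d=5): x=223/22 (≈10.1364) theta=69/110 (≈0.6273)
After 4 (thin lens f=15): x=223/22 (≈10.1364) theta=-8/165 (≈-0.0485)
After 5 (propagate distance d=40): x=541/66 (≈8.1970) theta=-8/165 (≈-0.0485)
After 6 (thin lens f=11): x=541/66 (≈8.1970) theta=-2881/3630 (≈-0.7937)
After 7 (propagate distance d=40): x=-5699/242 (≈-23.5496) theta=-2881/3630 (≈-0.7937)
After 8 (curved mirror R=91): x=-5699/242 (≈-23.5496) theta=-8291/30030 (≈-0.2761)
After 9 (propagate distance d=25 (to screen)): x=-1005916/33033 (≈-30.4519) theta=-8291/30030 (≈-0.2761)
|theta_initial|=0.5000 |theta_final|=8291/30030 (≈0.2761) -> not increased

Answer: no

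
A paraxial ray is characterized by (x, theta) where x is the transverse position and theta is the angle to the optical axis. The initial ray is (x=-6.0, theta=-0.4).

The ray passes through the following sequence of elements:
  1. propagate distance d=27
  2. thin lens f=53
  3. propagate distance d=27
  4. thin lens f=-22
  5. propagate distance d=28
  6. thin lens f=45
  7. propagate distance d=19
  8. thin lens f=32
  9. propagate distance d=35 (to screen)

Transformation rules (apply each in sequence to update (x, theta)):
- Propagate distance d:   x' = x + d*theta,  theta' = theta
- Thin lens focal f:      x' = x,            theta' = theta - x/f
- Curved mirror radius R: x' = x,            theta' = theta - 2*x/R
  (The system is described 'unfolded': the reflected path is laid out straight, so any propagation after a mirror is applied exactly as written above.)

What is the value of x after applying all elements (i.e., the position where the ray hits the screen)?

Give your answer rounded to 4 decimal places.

Initial: x=-6.0000 theta=-0.4000
After 1 (propagate distance d=27): x=-16.8000 theta=-0.4000
After 2 (thin lens f=53): x=-16.8000 theta=-22/265 (≈-0.0830)
After 3 (propagate distance d=27): x=-5046/265 (≈-19.0415) theta=-22/265 (≈-0.0830)
After 4 (thin lens f=-22): x=-5046/265 (≈-19.0415) theta=-553/583 (≈-0.9485)
After 5 (propagate distance d=28): x=-132926/2915 (≈-45.6007) theta=-553/583 (≈-0.9485)
After 6 (thin lens f=45): x=-132926/2915 (≈-45.6007) theta=8501/131175 (≈0.0648)
After 7 (propagate distance d=19): x=-5820151/131175 (≈-44.3694) theta=8501/131175 (≈0.0648)
After 8 (thin lens f=32): x=-5820151/131175 (≈-44.3694) theta=6092183/4197600 (≈1.4513)
After 9 (propagate distance d=35 (to screen)): x=26981573/4197600 (≈6.4279) theta=6092183/4197600 (≈1.4513)
Rounded to 4 decimal places: x = 6.4279

Answer: 6.4279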